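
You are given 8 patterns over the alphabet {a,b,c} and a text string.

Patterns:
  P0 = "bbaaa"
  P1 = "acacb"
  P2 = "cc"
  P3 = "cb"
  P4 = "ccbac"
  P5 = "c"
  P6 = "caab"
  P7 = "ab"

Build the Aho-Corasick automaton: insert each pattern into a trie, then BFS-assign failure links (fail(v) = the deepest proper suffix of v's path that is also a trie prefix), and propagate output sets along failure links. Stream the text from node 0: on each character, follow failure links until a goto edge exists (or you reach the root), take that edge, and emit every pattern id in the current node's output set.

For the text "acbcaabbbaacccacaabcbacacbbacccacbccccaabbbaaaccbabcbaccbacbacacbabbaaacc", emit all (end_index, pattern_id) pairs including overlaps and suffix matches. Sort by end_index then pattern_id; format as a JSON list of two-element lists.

Construct AC machine:
Trie (insert patterns):
  n0 'ε': a→6 b→1 c→11
  n1 'b': b→2
  n2 'bb': a→3
  n3 'bba': a→4
  n4 'bbaa': a→5
  n5 'bbaaa': ·  [P0 ends]
  n6 'a': b→20 c→7
  n7 'ac': a→8
  n8 'aca': c→9
  n9 'acac': b→10
  n10 'acacb': ·  [P1 ends]
  n11 'c': a→17 b→13 c→12  [P5 ends]
  n12 'cc': b→14  [P2 ends]
  n13 'cb': ·  [P3 ends]
  n14 'ccb': a→15
  n15 'ccba': c→16
  n16 'ccbac': ·  [P4 ends]
  n17 'ca': a→18
  n18 'caa': b→19
  n19 'caab': ·  [P6 ends]
  n20 'ab': ·  [P7 ends]

BFS fail/out derivation:
  fail(1) 'b': from fail(0)=0 chase 'b': 0 ⇒ 0;  out=∅∪out(0)=∅
  fail(6) 'a': from fail(0)=0 chase 'a': 0 ⇒ 0;  out=∅∪out(0)=∅
  fail(11) 'c': from fail(0)=0 chase 'c': 0 ⇒ 0;  out={5}∪out(0)={5}
  fail(2) 'bb': from fail(1)=0 chase 'b': 0 ⇒ 1;  out=∅∪out(1)=∅
  fail(7) 'ac': from fail(6)=0 chase 'c': 0 ⇒ 11;  out=∅∪out(11)={5}
  fail(12) 'cc': from fail(11)=0 chase 'c': 0 ⇒ 11;  out={2}∪out(11)={2,5}
  fail(13) 'cb': from fail(11)=0 chase 'b': 0 ⇒ 1;  out={3}∪out(1)={3}
  fail(17) 'ca': from fail(11)=0 chase 'a': 0 ⇒ 6;  out=∅∪out(6)=∅
  fail(20) 'ab': from fail(6)=0 chase 'b': 0 ⇒ 1;  out={7}∪out(1)={7}
  fail(3) 'bba': from fail(2)=1 chase 'a': 1→0 ⇒ 6;  out=∅∪out(6)=∅
  fail(8) 'aca': from fail(7)=11 chase 'a': 11 ⇒ 17;  out=∅∪out(17)=∅
  fail(14) 'ccb': from fail(12)=11 chase 'b': 11 ⇒ 13;  out=∅∪out(13)={3}
  fail(18) 'caa': from fail(17)=6 chase 'a': 6→0 ⇒ 6;  out=∅∪out(6)=∅
  fail(4) 'bbaa': from fail(3)=6 chase 'a': 6→0 ⇒ 6;  out=∅∪out(6)=∅
  fail(9) 'acac': from fail(8)=17 chase 'c': 17→6 ⇒ 7;  out=∅∪out(7)={5}
  fail(15) 'ccba': from fail(14)=13 chase 'a': 13→1→0 ⇒ 6;  out=∅∪out(6)=∅
  fail(19) 'caab': from fail(18)=6 chase 'b': 6 ⇒ 20;  out={6}∪out(20)={6,7}
  fail(5) 'bbaaa': from fail(4)=6 chase 'a': 6→0 ⇒ 6;  out={0}∪out(6)={0}
  fail(10) 'acacb': from fail(9)=7 chase 'b': 7→11 ⇒ 13;  out={1}∪out(13)={1,3}
  fail(16) 'ccbac': from fail(15)=6 chase 'c': 6 ⇒ 7;  out={4}∪out(7)={4,5}

Run:
[0] read 'a'  n0⇒n6
[1] read 'c'  n6⇒n7  ** P5@[1:1]
[2] read 'b'  n7⇒n13 (fail-walked)  ** P3@[1:2]
[3] read 'c'  n13⇒n11 (fail-walked)  ** P5@[3:3]
[4] read 'a'  n11⇒n17
[5] read 'a'  n17⇒n18
[6] read 'b'  n18⇒n19  ** P6@[3:6],P7@[5:6]
[7] read 'b'  n19⇒n2 (fail-walked)
[8] read 'b'  n2⇒n2 (fail-walked)
[9] read 'a'  n2⇒n3
[10] read 'a'  n3⇒n4
[11] read 'c'  n4⇒n7 (fail-walked)  ** P5@[11:11]
[12] read 'c'  n7⇒n12 (fail-walked)  ** P2@[11:12],P5@[12:12]
[13] read 'c'  n12⇒n12 (fail-walked)  ** P2@[12:13],P5@[13:13]
[14] read 'a'  n12⇒n17 (fail-walked)
[15] read 'c'  n17⇒n7 (fail-walked)  ** P5@[15:15]
[16] read 'a'  n7⇒n8
[17] read 'a'  n8⇒n18 (fail-walked)
[18] read 'b'  n18⇒n19  ** P6@[15:18],P7@[17:18]
[19] read 'c'  n19⇒n11 (fail-walked)  ** P5@[19:19]
[20] read 'b'  n11⇒n13  ** P3@[19:20]
[21] read 'a'  n13⇒n6 (fail-walked)
[22] read 'c'  n6⇒n7  ** P5@[22:22]
[23] read 'a'  n7⇒n8
[24] read 'c'  n8⇒n9  ** P5@[24:24]
[25] read 'b'  n9⇒n10  ** P1@[21:25],P3@[24:25]
[26] read 'b'  n10⇒n2 (fail-walked)
[27] read 'a'  n2⇒n3
[28] read 'c'  n3⇒n7 (fail-walked)  ** P5@[28:28]
[29] read 'c'  n7⇒n12 (fail-walked)  ** P2@[28:29],P5@[29:29]
[30] read 'c'  n12⇒n12 (fail-walked)  ** P2@[29:30],P5@[30:30]
[31] read 'a'  n12⇒n17 (fail-walked)
[32] read 'c'  n17⇒n7 (fail-walked)  ** P5@[32:32]
[33] read 'b'  n7⇒n13 (fail-walked)  ** P3@[32:33]
[34] read 'c'  n13⇒n11 (fail-walked)  ** P5@[34:34]
[35] read 'c'  n11⇒n12  ** P2@[34:35],P5@[35:35]
[36] read 'c'  n12⇒n12 (fail-walked)  ** P2@[35:36],P5@[36:36]
[37] read 'c'  n12⇒n12 (fail-walked)  ** P2@[36:37],P5@[37:37]
[38] read 'a'  n12⇒n17 (fail-walked)
[39] read 'a'  n17⇒n18
[40] read 'b'  n18⇒n19  ** P6@[37:40],P7@[39:40]
[41] read 'b'  n19⇒n2 (fail-walked)
[42] read 'b'  n2⇒n2 (fail-walked)
[43] read 'a'  n2⇒n3
[44] read 'a'  n3⇒n4
[45] read 'a'  n4⇒n5  ** P0@[41:45]
[46] read 'c'  n5⇒n7 (fail-walked)  ** P5@[46:46]
[47] read 'c'  n7⇒n12 (fail-walked)  ** P2@[46:47],P5@[47:47]
[48] read 'b'  n12⇒n14  ** P3@[47:48]
[49] read 'a'  n14⇒n15
[50] read 'b'  n15⇒n20 (fail-walked)  ** P7@[49:50]
[51] read 'c'  n20⇒n11 (fail-walked)  ** P5@[51:51]
[52] read 'b'  n11⇒n13  ** P3@[51:52]
[53] read 'a'  n13⇒n6 (fail-walked)
[54] read 'c'  n6⇒n7  ** P5@[54:54]
[55] read 'c'  n7⇒n12 (fail-walked)  ** P2@[54:55],P5@[55:55]
[56] read 'b'  n12⇒n14  ** P3@[55:56]
[57] read 'a'  n14⇒n15
[58] read 'c'  n15⇒n16  ** P4@[54:58],P5@[58:58]
[59] read 'b'  n16⇒n13 (fail-walked)  ** P3@[58:59]
[60] read 'a'  n13⇒n6 (fail-walked)
[61] read 'c'  n6⇒n7  ** P5@[61:61]
[62] read 'a'  n7⇒n8
[63] read 'c'  n8⇒n9  ** P5@[63:63]
[64] read 'b'  n9⇒n10  ** P1@[60:64],P3@[63:64]
[65] read 'a'  n10⇒n6 (fail-walked)
[66] read 'b'  n6⇒n20  ** P7@[65:66]
[67] read 'b'  n20⇒n2 (fail-walked)
[68] read 'a'  n2⇒n3
[69] read 'a'  n3⇒n4
[70] read 'a'  n4⇒n5  ** P0@[66:70]
[71] read 'c'  n5⇒n7 (fail-walked)  ** P5@[71:71]
[72] read 'c'  n7⇒n12 (fail-walked)  ** P2@[71:72],P5@[72:72]

All matches (sorted): [[1,5],[2,3],[3,5],[6,6],[6,7],[11,5],[12,2],[12,5],[13,2],[13,5],[15,5],[18,6],[18,7],[19,5],[20,3],[22,5],[24,5],[25,1],[25,3],[28,5],[29,2],[29,5],[30,2],[30,5],[32,5],[33,3],[34,5],[35,2],[35,5],[36,2],[36,5],[37,2],[37,5],[40,6],[40,7],[45,0],[46,5],[47,2],[47,5],[48,3],[50,7],[51,5],[52,3],[54,5],[55,2],[55,5],[56,3],[58,4],[58,5],[59,3],[61,5],[63,5],[64,1],[64,3],[66,7],[70,0],[71,5],[72,2],[72,5]]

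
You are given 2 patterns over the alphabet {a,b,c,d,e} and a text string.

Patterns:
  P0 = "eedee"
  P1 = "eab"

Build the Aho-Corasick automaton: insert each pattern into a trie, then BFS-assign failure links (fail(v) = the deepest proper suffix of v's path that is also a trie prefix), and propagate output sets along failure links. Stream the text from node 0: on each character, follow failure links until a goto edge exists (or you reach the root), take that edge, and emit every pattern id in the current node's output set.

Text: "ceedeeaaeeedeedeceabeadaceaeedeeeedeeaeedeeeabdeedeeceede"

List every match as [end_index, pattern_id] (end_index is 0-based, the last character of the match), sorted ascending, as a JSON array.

Construct AC machine:
Trie nodes:
  0='ε' goto e→1
  1='e' goto a→6 e→2
  2='ee' goto d→3
  3='eed' goto e→4
  4='eede' goto e→5
  5='eedee' goto ·  [P0 ends]
  6='ea' goto b→7
  7='eab' goto ·  [P1 ends]

BFS fail/out derivation:
  n1('e'): parent n0 fail=0; on 'e' 0 → fail=0;  out ∅∪∅=∅
  n2('ee'): parent n1 fail=0; on 'e' 0 → fail=1;  out ∅∪∅=∅
  n6('ea'): parent n1 fail=0; on 'a' 0 → fail=0;  out ∅∪∅=∅
  n3('eed'): parent n2 fail=1; on 'd' 1→0 → fail=0;  out ∅∪∅=∅
  n7('eab'): parent n6 fail=0; on 'b' 0 → fail=0;  out {1}∪∅={1}
  n4('eede'): parent n3 fail=0; on 'e' 0 → fail=1;  out ∅∪∅=∅
  n5('eedee'): parent n4 fail=1; on 'e' 1 → fail=2;  out {0}∪∅={0}

Text stream:
pos 0 'c': at 0
pos 1 'e': at 1
pos 2 'e': at 2
pos 3 'd': at 3
pos 4 'e': at 4
pos 5 'e': at 5  ** P0@[1:5]
pos 6 'a': at 6 ·f
pos 7 'a': at 0 ·f
pos 8 'e': at 1
pos 9 'e': at 2
pos 10 'e': at 2 ·f
pos 11 'd': at 3
pos 12 'e': at 4
pos 13 'e': at 5  ** P0@[9:13]
pos 14 'd': at 3 ·f
pos 15 'e': at 4
pos 16 'c': at 0 ·f
pos 17 'e': at 1
pos 18 'a': at 6
pos 19 'b': at 7  ** P1@[17:19]
pos 20 'e': at 1 ·f
pos 21 'a': at 6
pos 22 'd': at 0 ·f
pos 23 'a': at 0
pos 24 'c': at 0
pos 25 'e': at 1
pos 26 'a': at 6
pos 27 'e': at 1 ·f
pos 28 'e': at 2
pos 29 'd': at 3
pos 30 'e': at 4
pos 31 'e': at 5  ** P0@[27:31]
pos 32 'e': at 2 ·f
pos 33 'e': at 2 ·f
pos 34 'd': at 3
pos 35 'e': at 4
pos 36 'e': at 5  ** P0@[32:36]
pos 37 'a': at 6 ·f
pos 38 'e': at 1 ·f
pos 39 'e': at 2
pos 40 'd': at 3
pos 41 'e': at 4
pos 42 'e': at 5  ** P0@[38:42]
pos 43 'e': at 2 ·f
pos 44 'a': at 6 ·f
pos 45 'b': at 7  ** P1@[43:45]
pos 46 'd': at 0 ·f
pos 47 'e': at 1
pos 48 'e': at 2
pos 49 'd': at 3
pos 50 'e': at 4
pos 51 'e': at 5  ** P0@[47:51]
pos 52 'c': at 0 ·f
pos 53 'e': at 1
pos 54 'e': at 2
pos 55 'd': at 3
pos 56 'e': at 4

Matches: [[5,0],[13,0],[19,1],[31,0],[36,0],[42,0],[45,1],[51,0]]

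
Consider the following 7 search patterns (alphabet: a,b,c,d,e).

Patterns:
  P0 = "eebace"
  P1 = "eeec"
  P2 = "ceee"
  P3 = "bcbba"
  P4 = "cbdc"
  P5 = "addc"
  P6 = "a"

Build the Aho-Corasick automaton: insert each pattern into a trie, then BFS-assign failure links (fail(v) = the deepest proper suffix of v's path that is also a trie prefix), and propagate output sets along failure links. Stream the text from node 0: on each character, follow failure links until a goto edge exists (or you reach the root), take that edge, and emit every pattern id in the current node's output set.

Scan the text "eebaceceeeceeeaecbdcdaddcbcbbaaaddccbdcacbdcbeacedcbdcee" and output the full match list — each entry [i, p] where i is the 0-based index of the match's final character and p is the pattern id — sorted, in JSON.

Construct AC machine:
Trie nodes:
  0='ε' goto a→21 b→13 c→9 e→1
  1='e' goto e→2
  2='ee' goto b→3 e→7
  3='eeb' goto a→4
  4='eeba' goto c→5
  5='eebac' goto e→6
  6='eebace' goto ·  ←P0
  7='eee' goto c→8
  8='eeec' goto ·  ←P1
  9='c' goto b→18 e→10
  10='ce' goto e→11
  11='cee' goto e→12
  12='ceee' goto ·  ←P2
  13='b' goto c→14
  14='bc' goto b→15
  15='bcb' goto b→16
  16='bcbb' goto a→17
  17='bcbba' goto ·  ←P3
  18='cb' goto d→19
  19='cbd' goto c→20
  20='cbdc' goto ·  ←P4
  21='a' goto d→22  ←P6
  22='ad' goto d→23
  23='add' goto c→24
  24='addc' goto ·  ←P5

Failure links (BFS by depth):
  fail(1) 'e': from fail(0)=0 chase 'e': 0 ⇒ 0;  out=∅∪out(0)=∅
  fail(9) 'c': from fail(0)=0 chase 'c': 0 ⇒ 0;  out=∅∪out(0)=∅
  fail(13) 'b': from fail(0)=0 chase 'b': 0 ⇒ 0;  out=∅∪out(0)=∅
  fail(21) 'a': from fail(0)=0 chase 'a': 0 ⇒ 0;  out={6}∪out(0)={6}
  fail(2) 'ee': from fail(1)=0 chase 'e': 0 ⇒ 1;  out=∅∪out(1)=∅
  fail(10) 'ce': from fail(9)=0 chase 'e': 0 ⇒ 1;  out=∅∪out(1)=∅
  fail(14) 'bc': from fail(13)=0 chase 'c': 0 ⇒ 9;  out=∅∪out(9)=∅
  fail(18) 'cb': from fail(9)=0 chase 'b': 0 ⇒ 13;  out=∅∪out(13)=∅
  fail(22) 'ad': from fail(21)=0 chase 'd': 0 ⇒ 0;  out=∅∪out(0)=∅
  fail(3) 'eeb': from fail(2)=1 chase 'b': 1→0 ⇒ 13;  out=∅∪out(13)=∅
  fail(7) 'eee': from fail(2)=1 chase 'e': 1 ⇒ 2;  out=∅∪out(2)=∅
  fail(11) 'cee': from fail(10)=1 chase 'e': 1 ⇒ 2;  out=∅∪out(2)=∅
  fail(15) 'bcb': from fail(14)=9 chase 'b': 9 ⇒ 18;  out=∅∪out(18)=∅
  fail(19) 'cbd': from fail(18)=13 chase 'd': 13→0 ⇒ 0;  out=∅∪out(0)=∅
  fail(23) 'add': from fail(22)=0 chase 'd': 0 ⇒ 0;  out=∅∪out(0)=∅
  fail(4) 'eeba': from fail(3)=13 chase 'a': 13→0 ⇒ 21;  out=∅∪out(21)={6}
  fail(8) 'eeec': from fail(7)=2 chase 'c': 2→1→0 ⇒ 9;  out={1}∪out(9)={1}
  fail(12) 'ceee': from fail(11)=2 chase 'e': 2 ⇒ 7;  out={2}∪out(7)={2}
  fail(16) 'bcbb': from fail(15)=18 chase 'b': 18→13→0 ⇒ 13;  out=∅∪out(13)=∅
  fail(20) 'cbdc': from fail(19)=0 chase 'c': 0 ⇒ 9;  out={4}∪out(9)={4}
  fail(24) 'addc': from fail(23)=0 chase 'c': 0 ⇒ 9;  out={5}∪out(9)={5}
  fail(5) 'eebac': from fail(4)=21 chase 'c': 21→0 ⇒ 9;  out=∅∪out(9)=∅
  fail(17) 'bcbba': from fail(16)=13 chase 'a': 13→0 ⇒ 21;  out={3}∪out(21)={3,6}
  fail(6) 'eebace': from fail(5)=9 chase 'e': 9 ⇒ 10;  out={0}∪out(10)={0}

Scan:
[0] read 'e'  n0⇒n1
[1] read 'e'  n1⇒n2
[2] read 'b'  n2⇒n3
[3] read 'a'  n3⇒n4  emit P6@[3:3]
[4] read 'c'  n4⇒n5
[5] read 'e'  n5⇒n6  emit P0@[0:5]
[6] read 'c'  n6⇒n9 ·f
[7] read 'e'  n9⇒n10
[8] read 'e'  n10⇒n11
[9] read 'e'  n11⇒n12  emit P2@[6:9]
[10] read 'c'  n12⇒n8 ·f  emit P1@[7:10]
[11] read 'e'  n8⇒n10 ·f
[12] read 'e'  n10⇒n11
[13] read 'e'  n11⇒n12  emit P2@[10:13]
[14] read 'a'  n12⇒n21 ·f  emit P6@[14:14]
[15] read 'e'  n21⇒n1 ·f
[16] read 'c'  n1⇒n9 ·f
[17] read 'b'  n9⇒n18
[18] read 'd'  n18⇒n19
[19] read 'c'  n19⇒n20  emit P4@[16:19]
[20] read 'd'  n20⇒n0 ·f
[21] read 'a'  n0⇒n21  emit P6@[21:21]
[22] read 'd'  n21⇒n22
[23] read 'd'  n22⇒n23
[24] read 'c'  n23⇒n24  emit P5@[21:24]
[25] read 'b'  n24⇒n18 ·f
[26] read 'c'  n18⇒n14 ·f
[27] read 'b'  n14⇒n15
[28] read 'b'  n15⇒n16
[29] read 'a'  n16⇒n17  emit P3@[25:29],P6@[29:29]
[30] read 'a'  n17⇒n21 ·f  emit P6@[30:30]
[31] read 'a'  n21⇒n21 ·f  emit P6@[31:31]
[32] read 'd'  n21⇒n22
[33] read 'd'  n22⇒n23
[34] read 'c'  n23⇒n24  emit P5@[31:34]
[35] read 'c'  n24⇒n9 ·f
[36] read 'b'  n9⇒n18
[37] read 'd'  n18⇒n19
[38] read 'c'  n19⇒n20  emit P4@[35:38]
[39] read 'a'  n20⇒n21 ·f  emit P6@[39:39]
[40] read 'c'  n21⇒n9 ·f
[41] read 'b'  n9⇒n18
[42] read 'd'  n18⇒n19
[43] read 'c'  n19⇒n20  emit P4@[40:43]
[44] read 'b'  n20⇒n18 ·f
[45] read 'e'  n18⇒n1 ·f
[46] read 'a'  n1⇒n21 ·f  emit P6@[46:46]
[47] read 'c'  n21⇒n9 ·f
[48] read 'e'  n9⇒n10
[49] read 'd'  n10⇒n0 ·f
[50] read 'c'  n0⇒n9
[51] read 'b'  n9⇒n18
[52] read 'd'  n18⇒n19
[53] read 'c'  n19⇒n20  emit P4@[50:53]
[54] read 'e'  n20⇒n10 ·f
[55] read 'e'  n10⇒n11

All matches (sorted): [[3,6],[5,0],[9,2],[10,1],[13,2],[14,6],[19,4],[21,6],[24,5],[29,3],[29,6],[30,6],[31,6],[34,5],[38,4],[39,6],[43,4],[46,6],[53,4]]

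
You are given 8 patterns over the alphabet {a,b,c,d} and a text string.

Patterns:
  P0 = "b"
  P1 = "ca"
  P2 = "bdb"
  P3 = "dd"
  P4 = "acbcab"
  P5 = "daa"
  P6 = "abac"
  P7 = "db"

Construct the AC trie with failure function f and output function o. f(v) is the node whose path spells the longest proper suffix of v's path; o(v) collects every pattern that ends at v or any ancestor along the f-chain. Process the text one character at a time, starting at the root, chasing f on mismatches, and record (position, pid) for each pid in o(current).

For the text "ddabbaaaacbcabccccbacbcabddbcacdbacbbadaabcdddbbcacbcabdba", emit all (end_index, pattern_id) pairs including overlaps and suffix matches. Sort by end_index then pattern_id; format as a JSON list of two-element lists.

Build automaton:
Trie (insert patterns):
  0='ε' goto a→8 b→1 c→2 d→6
  1='b' goto d→4  [P0 ends]
  2='c' goto a→3
  3='ca' goto ·  [P1 ends]
  4='bd' goto b→5
  5='bdb' goto ·  [P2 ends]
  6='d' goto a→14 b→19 d→7
  7='dd' goto ·  [P3 ends]
  8='a' goto b→16 c→9
  9='ac' goto b→10
  10='acb' goto c→11
  11='acbc' goto a→12
  12='acbca' goto b→13
  13='acbcab' goto ·  [P4 ends]
  14='da' goto a→15
  15='daa' goto ·  [P5 ends]
  16='ab' goto a→17
  17='aba' goto c→18
  18='abac' goto ·  [P6 ends]
  19='db' goto ·  [P7 ends]

BFS fail/out derivation:
  fail(1) 'b': from fail(0)=0 chase 'b': 0 ⇒ 0;  out={0}∪out(0)={0}
  fail(2) 'c': from fail(0)=0 chase 'c': 0 ⇒ 0;  out=∅∪out(0)=∅
  fail(6) 'd': from fail(0)=0 chase 'd': 0 ⇒ 0;  out=∅∪out(0)=∅
  fail(8) 'a': from fail(0)=0 chase 'a': 0 ⇒ 0;  out=∅∪out(0)=∅
  fail(3) 'ca': from fail(2)=0 chase 'a': 0 ⇒ 8;  out={1}∪out(8)={1}
  fail(4) 'bd': from fail(1)=0 chase 'd': 0 ⇒ 6;  out=∅∪out(6)=∅
  fail(7) 'dd': from fail(6)=0 chase 'd': 0 ⇒ 6;  out={3}∪out(6)={3}
  fail(9) 'ac': from fail(8)=0 chase 'c': 0 ⇒ 2;  out=∅∪out(2)=∅
  fail(14) 'da': from fail(6)=0 chase 'a': 0 ⇒ 8;  out=∅∪out(8)=∅
  fail(16) 'ab': from fail(8)=0 chase 'b': 0 ⇒ 1;  out=∅∪out(1)={0}
  fail(19) 'db': from fail(6)=0 chase 'b': 0 ⇒ 1;  out={7}∪out(1)={0,7}
  fail(5) 'bdb': from fail(4)=6 chase 'b': 6 ⇒ 19;  out={2}∪out(19)={0,2,7}
  fail(10) 'acb': from fail(9)=2 chase 'b': 2→0 ⇒ 1;  out=∅∪out(1)={0}
  fail(15) 'daa': from fail(14)=8 chase 'a': 8→0 ⇒ 8;  out={5}∪out(8)={5}
  fail(17) 'aba': from fail(16)=1 chase 'a': 1→0 ⇒ 8;  out=∅∪out(8)=∅
  fail(11) 'acbc': from fail(10)=1 chase 'c': 1→0 ⇒ 2;  out=∅∪out(2)=∅
  fail(18) 'abac': from fail(17)=8 chase 'c': 8 ⇒ 9;  out={6}∪out(9)={6}
  fail(12) 'acbca': from fail(11)=2 chase 'a': 2 ⇒ 3;  out=∅∪out(3)={1}
  fail(13) 'acbcab': from fail(12)=3 chase 'b': 3→8 ⇒ 16;  out={4}∪out(16)={0,4}

Run:
[0] read 'd'  n0⇒n6
[1] read 'd'  n6⇒n7  ** P3@[0:1]
[2] read 'a'  n7⇒n14 ·f
[3] read 'b'  n14⇒n16 ·f  ** P0@[3:3]
[4] read 'b'  n16⇒n1 ·f  ** P0@[4:4]
[5] read 'a'  n1⇒n8 ·f
[6] read 'a'  n8⇒n8 ·f
[7] read 'a'  n8⇒n8 ·f
[8] read 'a'  n8⇒n8 ·f
[9] read 'c'  n8⇒n9
[10] read 'b'  n9⇒n10  ** P0@[10:10]
[11] read 'c'  n10⇒n11
[12] read 'a'  n11⇒n12  ** P1@[11:12]
[13] read 'b'  n12⇒n13  ** P0@[13:13],P4@[8:13]
[14] read 'c'  n13⇒n2 ·f
[15] read 'c'  n2⇒n2 ·f
[16] read 'c'  n2⇒n2 ·f
[17] read 'c'  n2⇒n2 ·f
[18] read 'b'  n2⇒n1 ·f  ** P0@[18:18]
[19] read 'a'  n1⇒n8 ·f
[20] read 'c'  n8⇒n9
[21] read 'b'  n9⇒n10  ** P0@[21:21]
[22] read 'c'  n10⇒n11
[23] read 'a'  n11⇒n12  ** P1@[22:23]
[24] read 'b'  n12⇒n13  ** P0@[24:24],P4@[19:24]
[25] read 'd'  n13⇒n4 ·f
[26] read 'd'  n4⇒n7 ·f  ** P3@[25:26]
[27] read 'b'  n7⇒n19 ·f  ** P0@[27:27],P7@[26:27]
[28] read 'c'  n19⇒n2 ·f
[29] read 'a'  n2⇒n3  ** P1@[28:29]
[30] read 'c'  n3⇒n9 ·f
[31] read 'd'  n9⇒n6 ·f
[32] read 'b'  n6⇒n19  ** P0@[32:32],P7@[31:32]
[33] read 'a'  n19⇒n8 ·f
[34] read 'c'  n8⇒n9
[35] read 'b'  n9⇒n10  ** P0@[35:35]
[36] read 'b'  n10⇒n1 ·f  ** P0@[36:36]
[37] read 'a'  n1⇒n8 ·f
[38] read 'd'  n8⇒n6 ·f
[39] read 'a'  n6⇒n14
[40] read 'a'  n14⇒n15  ** P5@[38:40]
[41] read 'b'  n15⇒n16 ·f  ** P0@[41:41]
[42] read 'c'  n16⇒n2 ·f
[43] read 'd'  n2⇒n6 ·f
[44] read 'd'  n6⇒n7  ** P3@[43:44]
[45] read 'd'  n7⇒n7 ·f  ** P3@[44:45]
[46] read 'b'  n7⇒n19 ·f  ** P0@[46:46],P7@[45:46]
[47] read 'b'  n19⇒n1 ·f  ** P0@[47:47]
[48] read 'c'  n1⇒n2 ·f
[49] read 'a'  n2⇒n3  ** P1@[48:49]
[50] read 'c'  n3⇒n9 ·f
[51] read 'b'  n9⇒n10  ** P0@[51:51]
[52] read 'c'  n10⇒n11
[53] read 'a'  n11⇒n12  ** P1@[52:53]
[54] read 'b'  n12⇒n13  ** P0@[54:54],P4@[49:54]
[55] read 'd'  n13⇒n4 ·f
[56] read 'b'  n4⇒n5  ** P0@[56:56],P2@[54:56],P7@[55:56]
[57] read 'a'  n5⇒n8 ·f

Matches: [[1,3],[3,0],[4,0],[10,0],[12,1],[13,0],[13,4],[18,0],[21,0],[23,1],[24,0],[24,4],[26,3],[27,0],[27,7],[29,1],[32,0],[32,7],[35,0],[36,0],[40,5],[41,0],[44,3],[45,3],[46,0],[46,7],[47,0],[49,1],[51,0],[53,1],[54,0],[54,4],[56,0],[56,2],[56,7]]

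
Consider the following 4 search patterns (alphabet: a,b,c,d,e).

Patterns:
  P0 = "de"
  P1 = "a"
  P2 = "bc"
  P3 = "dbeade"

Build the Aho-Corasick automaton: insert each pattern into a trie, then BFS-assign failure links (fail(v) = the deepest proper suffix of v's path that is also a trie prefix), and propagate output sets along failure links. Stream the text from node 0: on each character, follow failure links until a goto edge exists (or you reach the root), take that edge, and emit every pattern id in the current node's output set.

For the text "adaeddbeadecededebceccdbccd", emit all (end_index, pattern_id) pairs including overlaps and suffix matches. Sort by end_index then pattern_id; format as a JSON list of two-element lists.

Build:
Trie nodes:
  0='ε' goto a→3 b→4 d→1
  1='d' goto b→6 e→2
  2='de' goto ·  ←P0
  3='a' goto ·  ←P1
  4='b' goto c→5
  5='bc' goto ·  ←P2
  6='db' goto e→7
  7='dbe' goto a→8
  8='dbea' goto d→9
  9='dbead' goto e→10
  10='dbeade' goto ·  ←P3

BFS fail/out derivation:
  n1('d'): parent n0 fail=0; on 'd' 0 → fail=0;  out ∅∪∅=∅
  n3('a'): parent n0 fail=0; on 'a' 0 → fail=0;  out {1}∪∅={1}
  n4('b'): parent n0 fail=0; on 'b' 0 → fail=0;  out ∅∪∅=∅
  n2('de'): parent n1 fail=0; on 'e' 0 → fail=0;  out {0}∪∅={0}
  n5('bc'): parent n4 fail=0; on 'c' 0 → fail=0;  out {2}∪∅={2}
  n6('db'): parent n1 fail=0; on 'b' 0 → fail=4;  out ∅∪∅=∅
  n7('dbe'): parent n6 fail=4; on 'e' 4→0 → fail=0;  out ∅∪∅=∅
  n8('dbea'): parent n7 fail=0; on 'a' 0 → fail=3;  out ∅∪{1}={1}
  n9('dbead'): parent n8 fail=3; on 'd' 3→0 → fail=1;  out ∅∪∅=∅
  n10('dbeade'): parent n9 fail=1; on 'e' 1 → fail=2;  out {3}∪{0}={0,3}

Run:
pos 0 'a': at 3  emit P1@[0:0]
pos 1 'd': at 1 (via fail)
pos 2 'a': at 3 (via fail)  emit P1@[2:2]
pos 3 'e': at 0 (via fail)
pos 4 'd': at 1
pos 5 'd': at 1 (via fail)
pos 6 'b': at 6
pos 7 'e': at 7
pos 8 'a': at 8  emit P1@[8:8]
pos 9 'd': at 9
pos 10 'e': at 10  emit P0@[9:10],P3@[5:10]
pos 11 'c': at 0 (via fail)
pos 12 'e': at 0
pos 13 'd': at 1
pos 14 'e': at 2  emit P0@[13:14]
pos 15 'd': at 1 (via fail)
pos 16 'e': at 2  emit P0@[15:16]
pos 17 'b': at 4 (via fail)
pos 18 'c': at 5  emit P2@[17:18]
pos 19 'e': at 0 (via fail)
pos 20 'c': at 0
pos 21 'c': at 0
pos 22 'd': at 1
pos 23 'b': at 6
pos 24 'c': at 5 (via fail)  emit P2@[23:24]
pos 25 'c': at 0 (via fail)
pos 26 'd': at 1

Matches: [[0,1],[2,1],[8,1],[10,0],[10,3],[14,0],[16,0],[18,2],[24,2]]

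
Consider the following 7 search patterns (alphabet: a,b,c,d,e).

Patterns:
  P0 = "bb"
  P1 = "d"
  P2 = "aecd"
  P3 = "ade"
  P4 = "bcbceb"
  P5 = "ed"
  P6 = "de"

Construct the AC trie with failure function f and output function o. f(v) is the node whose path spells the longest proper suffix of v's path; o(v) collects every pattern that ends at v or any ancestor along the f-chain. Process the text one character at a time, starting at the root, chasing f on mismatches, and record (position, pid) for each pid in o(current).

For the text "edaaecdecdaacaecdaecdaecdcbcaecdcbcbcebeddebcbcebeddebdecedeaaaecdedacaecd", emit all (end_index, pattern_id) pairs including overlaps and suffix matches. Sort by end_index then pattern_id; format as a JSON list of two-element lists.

Build automaton:
Trie nodes:
  0='ε' goto a→4 b→1 d→3 e→15
  1='b' goto b→2 c→10
  2='bb' goto ·  [P0 ends]
  3='d' goto e→17  [P1 ends]
  4='a' goto d→8 e→5
  5='ae' goto c→6
  6='aec' goto d→7
  7='aecd' goto ·  [P2 ends]
  8='ad' goto e→9
  9='ade' goto ·  [P3 ends]
  10='bc' goto b→11
  11='bcb' goto c→12
  12='bcbc' goto e→13
  13='bcbce' goto b→14
  14='bcbceb' goto ·  [P4 ends]
  15='e' goto d→16
  16='ed' goto ·  [P5 ends]
  17='de' goto ·  [P6 ends]

BFS fail/out derivation:
  n1('b'): parent n0 fail=0; on 'b' 0 → fail=0;  out ∅∪∅=∅
  n3('d'): parent n0 fail=0; on 'd' 0 → fail=0;  out {1}∪∅={1}
  n4('a'): parent n0 fail=0; on 'a' 0 → fail=0;  out ∅∪∅=∅
  n15('e'): parent n0 fail=0; on 'e' 0 → fail=0;  out ∅∪∅=∅
  n2('bb'): parent n1 fail=0; on 'b' 0 → fail=1;  out {0}∪∅={0}
  n5('ae'): parent n4 fail=0; on 'e' 0 → fail=15;  out ∅∪∅=∅
  n8('ad'): parent n4 fail=0; on 'd' 0 → fail=3;  out ∅∪{1}={1}
  n10('bc'): parent n1 fail=0; on 'c' 0 → fail=0;  out ∅∪∅=∅
  n16('ed'): parent n15 fail=0; on 'd' 0 → fail=3;  out {5}∪{1}={1,5}
  n17('de'): parent n3 fail=0; on 'e' 0 → fail=15;  out {6}∪∅={6}
  n6('aec'): parent n5 fail=15; on 'c' 15→0 → fail=0;  out ∅∪∅=∅
  n9('ade'): parent n8 fail=3; on 'e' 3 → fail=17;  out {3}∪{6}={3,6}
  n11('bcb'): parent n10 fail=0; on 'b' 0 → fail=1;  out ∅∪∅=∅
  n7('aecd'): parent n6 fail=0; on 'd' 0 → fail=3;  out {2}∪{1}={1,2}
  n12('bcbc'): parent n11 fail=1; on 'c' 1 → fail=10;  out ∅∪∅=∅
  n13('bcbce'): parent n12 fail=10; on 'e' 10→0 → fail=15;  out ∅∪∅=∅
  n14('bcbceb'): parent n13 fail=15; on 'b' 15→0 → fail=1;  out {4}∪∅={4}

Scan:
[0] read 'e'  n0⇒n15
[1] read 'd'  n15⇒n16  ** P1@[1:1],P5@[0:1]
[2] read 'a'  n16⇒n4 (via fail)
[3] read 'a'  n4⇒n4 (via fail)
[4] read 'e'  n4⇒n5
[5] read 'c'  n5⇒n6
[6] read 'd'  n6⇒n7  ** P1@[6:6],P2@[3:6]
[7] read 'e'  n7⇒n17 (via fail)  ** P6@[6:7]
[8] read 'c'  n17⇒n0 (via fail)
[9] read 'd'  n0⇒n3  ** P1@[9:9]
[10] read 'a'  n3⇒n4 (via fail)
[11] read 'a'  n4⇒n4 (via fail)
[12] read 'c'  n4⇒n0 (via fail)
[13] read 'a'  n0⇒n4
[14] read 'e'  n4⇒n5
[15] read 'c'  n5⇒n6
[16] read 'd'  n6⇒n7  ** P1@[16:16],P2@[13:16]
[17] read 'a'  n7⇒n4 (via fail)
[18] read 'e'  n4⇒n5
[19] read 'c'  n5⇒n6
[20] read 'd'  n6⇒n7  ** P1@[20:20],P2@[17:20]
[21] read 'a'  n7⇒n4 (via fail)
[22] read 'e'  n4⇒n5
[23] read 'c'  n5⇒n6
[24] read 'd'  n6⇒n7  ** P1@[24:24],P2@[21:24]
[25] read 'c'  n7⇒n0 (via fail)
[26] read 'b'  n0⇒n1
[27] read 'c'  n1⇒n10
[28] read 'a'  n10⇒n4 (via fail)
[29] read 'e'  n4⇒n5
[30] read 'c'  n5⇒n6
[31] read 'd'  n6⇒n7  ** P1@[31:31],P2@[28:31]
[32] read 'c'  n7⇒n0 (via fail)
[33] read 'b'  n0⇒n1
[34] read 'c'  n1⇒n10
[35] read 'b'  n10⇒n11
[36] read 'c'  n11⇒n12
[37] read 'e'  n12⇒n13
[38] read 'b'  n13⇒n14  ** P4@[33:38]
[39] read 'e'  n14⇒n15 (via fail)
[40] read 'd'  n15⇒n16  ** P1@[40:40],P5@[39:40]
[41] read 'd'  n16⇒n3 (via fail)  ** P1@[41:41]
[42] read 'e'  n3⇒n17  ** P6@[41:42]
[43] read 'b'  n17⇒n1 (via fail)
[44] read 'c'  n1⇒n10
[45] read 'b'  n10⇒n11
[46] read 'c'  n11⇒n12
[47] read 'e'  n12⇒n13
[48] read 'b'  n13⇒n14  ** P4@[43:48]
[49] read 'e'  n14⇒n15 (via fail)
[50] read 'd'  n15⇒n16  ** P1@[50:50],P5@[49:50]
[51] read 'd'  n16⇒n3 (via fail)  ** P1@[51:51]
[52] read 'e'  n3⇒n17  ** P6@[51:52]
[53] read 'b'  n17⇒n1 (via fail)
[54] read 'd'  n1⇒n3 (via fail)  ** P1@[54:54]
[55] read 'e'  n3⇒n17  ** P6@[54:55]
[56] read 'c'  n17⇒n0 (via fail)
[57] read 'e'  n0⇒n15
[58] read 'd'  n15⇒n16  ** P1@[58:58],P5@[57:58]
[59] read 'e'  n16⇒n17 (via fail)  ** P6@[58:59]
[60] read 'a'  n17⇒n4 (via fail)
[61] read 'a'  n4⇒n4 (via fail)
[62] read 'a'  n4⇒n4 (via fail)
[63] read 'e'  n4⇒n5
[64] read 'c'  n5⇒n6
[65] read 'd'  n6⇒n7  ** P1@[65:65],P2@[62:65]
[66] read 'e'  n7⇒n17 (via fail)  ** P6@[65:66]
[67] read 'd'  n17⇒n16 (via fail)  ** P1@[67:67],P5@[66:67]
[68] read 'a'  n16⇒n4 (via fail)
[69] read 'c'  n4⇒n0 (via fail)
[70] read 'a'  n0⇒n4
[71] read 'e'  n4⇒n5
[72] read 'c'  n5⇒n6
[73] read 'd'  n6⇒n7  ** P1@[73:73],P2@[70:73]

All matches (sorted): [[1,1],[1,5],[6,1],[6,2],[7,6],[9,1],[16,1],[16,2],[20,1],[20,2],[24,1],[24,2],[31,1],[31,2],[38,4],[40,1],[40,5],[41,1],[42,6],[48,4],[50,1],[50,5],[51,1],[52,6],[54,1],[55,6],[58,1],[58,5],[59,6],[65,1],[65,2],[66,6],[67,1],[67,5],[73,1],[73,2]]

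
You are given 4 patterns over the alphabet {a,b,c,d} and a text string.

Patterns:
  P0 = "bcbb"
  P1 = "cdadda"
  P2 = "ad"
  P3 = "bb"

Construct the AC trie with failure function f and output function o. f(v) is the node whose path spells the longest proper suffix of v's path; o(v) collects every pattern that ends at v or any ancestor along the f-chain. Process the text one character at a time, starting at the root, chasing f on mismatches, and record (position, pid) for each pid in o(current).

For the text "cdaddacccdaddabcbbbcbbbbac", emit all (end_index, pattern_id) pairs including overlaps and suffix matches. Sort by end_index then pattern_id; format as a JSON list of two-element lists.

Build:
Trie nodes:
  n0 'ε': a→11 b→1 c→5
  n1 'b': b→13 c→2
  n2 'bc': b→3
  n3 'bcb': b→4
  n4 'bcbb': ·  ←P0
  n5 'c': d→6
  n6 'cd': a→7
  n7 'cda': d→8
  n8 'cdad': d→9
  n9 'cdadd': a→10
  n10 'cdadda': ·  ←P1
  n11 'a': d→12
  n12 'ad': ·  ←P2
  n13 'bb': ·  ←P3

Failure links (BFS by depth):
  fail(1) 'b': from fail(0)=0 chase 'b': 0 ⇒ 0;  out=∅∪out(0)=∅
  fail(5) 'c': from fail(0)=0 chase 'c': 0 ⇒ 0;  out=∅∪out(0)=∅
  fail(11) 'a': from fail(0)=0 chase 'a': 0 ⇒ 0;  out=∅∪out(0)=∅
  fail(2) 'bc': from fail(1)=0 chase 'c': 0 ⇒ 5;  out=∅∪out(5)=∅
  fail(6) 'cd': from fail(5)=0 chase 'd': 0 ⇒ 0;  out=∅∪out(0)=∅
  fail(12) 'ad': from fail(11)=0 chase 'd': 0 ⇒ 0;  out={2}∪out(0)={2}
  fail(13) 'bb': from fail(1)=0 chase 'b': 0 ⇒ 1;  out={3}∪out(1)={3}
  fail(3) 'bcb': from fail(2)=5 chase 'b': 5→0 ⇒ 1;  out=∅∪out(1)=∅
  fail(7) 'cda': from fail(6)=0 chase 'a': 0 ⇒ 11;  out=∅∪out(11)=∅
  fail(4) 'bcbb': from fail(3)=1 chase 'b': 1 ⇒ 13;  out={0}∪out(13)={0,3}
  fail(8) 'cdad': from fail(7)=11 chase 'd': 11 ⇒ 12;  out=∅∪out(12)={2}
  fail(9) 'cdadd': from fail(8)=12 chase 'd': 12→0 ⇒ 0;  out=∅∪out(0)=∅
  fail(10) 'cdadda': from fail(9)=0 chase 'a': 0 ⇒ 11;  out={1}∪out(11)={1}

Scan:
[0] read 'c'  n0⇒n5
[1] read 'd'  n5⇒n6
[2] read 'a'  n6⇒n7
[3] read 'd'  n7⇒n8  → match P2@[2:3]
[4] read 'd'  n8⇒n9
[5] read 'a'  n9⇒n10  → match P1@[0:5]
[6] read 'c'  n10⇒n5 (fail-walked)
[7] read 'c'  n5⇒n5 (fail-walked)
[8] read 'c'  n5⇒n5 (fail-walked)
[9] read 'd'  n5⇒n6
[10] read 'a'  n6⇒n7
[11] read 'd'  n7⇒n8  → match P2@[10:11]
[12] read 'd'  n8⇒n9
[13] read 'a'  n9⇒n10  → match P1@[8:13]
[14] read 'b'  n10⇒n1 (fail-walked)
[15] read 'c'  n1⇒n2
[16] read 'b'  n2⇒n3
[17] read 'b'  n3⇒n4  → match P0@[14:17],P3@[16:17]
[18] read 'b'  n4⇒n13 (fail-walked)  → match P3@[17:18]
[19] read 'c'  n13⇒n2 (fail-walked)
[20] read 'b'  n2⇒n3
[21] read 'b'  n3⇒n4  → match P0@[18:21],P3@[20:21]
[22] read 'b'  n4⇒n13 (fail-walked)  → match P3@[21:22]
[23] read 'b'  n13⇒n13 (fail-walked)  → match P3@[22:23]
[24] read 'a'  n13⇒n11 (fail-walked)
[25] read 'c'  n11⇒n5 (fail-walked)

Result: [[3,2],[5,1],[11,2],[13,1],[17,0],[17,3],[18,3],[21,0],[21,3],[22,3],[23,3]]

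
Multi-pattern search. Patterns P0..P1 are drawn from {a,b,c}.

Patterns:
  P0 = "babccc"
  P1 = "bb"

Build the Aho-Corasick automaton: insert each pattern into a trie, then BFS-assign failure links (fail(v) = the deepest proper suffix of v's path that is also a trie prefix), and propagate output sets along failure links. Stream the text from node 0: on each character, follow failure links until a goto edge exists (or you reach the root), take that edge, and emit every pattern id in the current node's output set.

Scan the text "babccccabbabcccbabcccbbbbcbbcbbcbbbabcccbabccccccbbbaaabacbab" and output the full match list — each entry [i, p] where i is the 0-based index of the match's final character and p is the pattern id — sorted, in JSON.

Build automaton:
Trie (insert patterns):
  0='ε' goto b→1
  1='b' goto a→2 b→7
  2='ba' goto b→3
  3='bab' goto c→4
  4='babc' goto c→5
  5='babcc' goto c→6
  6='babccc' goto ·  [P0 ends]
  7='bb' goto ·  [P1 ends]

Failure links (BFS by depth):
  fail(1) 'b': from fail(0)=0 chase 'b': 0 ⇒ 0;  out=∅∪out(0)=∅
  fail(2) 'ba': from fail(1)=0 chase 'a': 0 ⇒ 0;  out=∅∪out(0)=∅
  fail(7) 'bb': from fail(1)=0 chase 'b': 0 ⇒ 1;  out={1}∪out(1)={1}
  fail(3) 'bab': from fail(2)=0 chase 'b': 0 ⇒ 1;  out=∅∪out(1)=∅
  fail(4) 'babc': from fail(3)=1 chase 'c': 1→0 ⇒ 0;  out=∅∪out(0)=∅
  fail(5) 'babcc': from fail(4)=0 chase 'c': 0 ⇒ 0;  out=∅∪out(0)=∅
  fail(6) 'babccc': from fail(5)=0 chase 'c': 0 ⇒ 0;  out={0}∪out(0)={0}

Run:
i=0 'b': node 0→1
i=1 'a': node 1→2
i=2 'b': node 2→3
i=3 'c': node 3→4
i=4 'c': node 4→5
i=5 'c': node 5→6  → match P0@[0:5]
i=6 'c': node 6→0 ·f
i=7 'a': node 0→0
i=8 'b': node 0→1
i=9 'b': node 1→7  → match P1@[8:9]
i=10 'a': node 7→2 ·f
i=11 'b': node 2→3
i=12 'c': node 3→4
i=13 'c': node 4→5
i=14 'c': node 5→6  → match P0@[9:14]
i=15 'b': node 6→1 ·f
i=16 'a': node 1→2
i=17 'b': node 2→3
i=18 'c': node 3→4
i=19 'c': node 4→5
i=20 'c': node 5→6  → match P0@[15:20]
i=21 'b': node 6→1 ·f
i=22 'b': node 1→7  → match P1@[21:22]
i=23 'b': node 7→7 ·f  → match P1@[22:23]
i=24 'b': node 7→7 ·f  → match P1@[23:24]
i=25 'c': node 7→0 ·f
i=26 'b': node 0→1
i=27 'b': node 1→7  → match P1@[26:27]
i=28 'c': node 7→0 ·f
i=29 'b': node 0→1
i=30 'b': node 1→7  → match P1@[29:30]
i=31 'c': node 7→0 ·f
i=32 'b': node 0→1
i=33 'b': node 1→7  → match P1@[32:33]
i=34 'b': node 7→7 ·f  → match P1@[33:34]
i=35 'a': node 7→2 ·f
i=36 'b': node 2→3
i=37 'c': node 3→4
i=38 'c': node 4→5
i=39 'c': node 5→6  → match P0@[34:39]
i=40 'b': node 6→1 ·f
i=41 'a': node 1→2
i=42 'b': node 2→3
i=43 'c': node 3→4
i=44 'c': node 4→5
i=45 'c': node 5→6  → match P0@[40:45]
i=46 'c': node 6→0 ·f
i=47 'c': node 0→0
i=48 'c': node 0→0
i=49 'b': node 0→1
i=50 'b': node 1→7  → match P1@[49:50]
i=51 'b': node 7→7 ·f  → match P1@[50:51]
i=52 'a': node 7→2 ·f
i=53 'a': node 2→0 ·f
i=54 'a': node 0→0
i=55 'b': node 0→1
i=56 'a': node 1→2
i=57 'c': node 2→0 ·f
i=58 'b': node 0→1
i=59 'a': node 1→2
i=60 'b': node 2→3

Result: [[5,0],[9,1],[14,0],[20,0],[22,1],[23,1],[24,1],[27,1],[30,1],[33,1],[34,1],[39,0],[45,0],[50,1],[51,1]]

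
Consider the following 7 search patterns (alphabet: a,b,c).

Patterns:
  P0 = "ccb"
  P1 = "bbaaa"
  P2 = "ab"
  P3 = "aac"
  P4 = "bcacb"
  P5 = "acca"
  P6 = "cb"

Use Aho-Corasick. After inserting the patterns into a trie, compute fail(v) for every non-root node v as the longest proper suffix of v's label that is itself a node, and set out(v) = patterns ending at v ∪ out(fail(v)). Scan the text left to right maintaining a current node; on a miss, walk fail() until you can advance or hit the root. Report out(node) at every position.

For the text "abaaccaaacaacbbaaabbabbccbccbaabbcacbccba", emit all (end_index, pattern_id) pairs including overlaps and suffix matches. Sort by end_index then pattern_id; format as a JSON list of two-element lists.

Construct AC machine:
Trie (insert patterns):
  0='ε' goto a→9 b→4 c→1
  1='c' goto b→20 c→2
  2='cc' goto b→3
  3='ccb' goto ·  ←P0
  4='b' goto b→5 c→13
  5='bb' goto a→6
  6='bba' goto a→7
  7='bbaa' goto a→8
  8='bbaaa' goto ·  ←P1
  9='a' goto a→11 b→10 c→17
  10='ab' goto ·  ←P2
  11='aa' goto c→12
  12='aac' goto ·  ←P3
  13='bc' goto a→14
  14='bca' goto c→15
  15='bcac' goto b→16
  16='bcacb' goto ·  ←P4
  17='ac' goto c→18
  18='acc' goto a→19
  19='acca' goto ·  ←P5
  20='cb' goto ·  ←P6

BFS fail/out derivation:
  fail(1) 'c': from fail(0)=0 chase 'c': 0 ⇒ 0;  out=∅∪out(0)=∅
  fail(4) 'b': from fail(0)=0 chase 'b': 0 ⇒ 0;  out=∅∪out(0)=∅
  fail(9) 'a': from fail(0)=0 chase 'a': 0 ⇒ 0;  out=∅∪out(0)=∅
  fail(2) 'cc': from fail(1)=0 chase 'c': 0 ⇒ 1;  out=∅∪out(1)=∅
  fail(5) 'bb': from fail(4)=0 chase 'b': 0 ⇒ 4;  out=∅∪out(4)=∅
  fail(10) 'ab': from fail(9)=0 chase 'b': 0 ⇒ 4;  out={2}∪out(4)={2}
  fail(11) 'aa': from fail(9)=0 chase 'a': 0 ⇒ 9;  out=∅∪out(9)=∅
  fail(13) 'bc': from fail(4)=0 chase 'c': 0 ⇒ 1;  out=∅∪out(1)=∅
  fail(17) 'ac': from fail(9)=0 chase 'c': 0 ⇒ 1;  out=∅∪out(1)=∅
  fail(20) 'cb': from fail(1)=0 chase 'b': 0 ⇒ 4;  out={6}∪out(4)={6}
  fail(3) 'ccb': from fail(2)=1 chase 'b': 1 ⇒ 20;  out={0}∪out(20)={0,6}
  fail(6) 'bba': from fail(5)=4 chase 'a': 4→0 ⇒ 9;  out=∅∪out(9)=∅
  fail(12) 'aac': from fail(11)=9 chase 'c': 9 ⇒ 17;  out={3}∪out(17)={3}
  fail(14) 'bca': from fail(13)=1 chase 'a': 1→0 ⇒ 9;  out=∅∪out(9)=∅
  fail(18) 'acc': from fail(17)=1 chase 'c': 1 ⇒ 2;  out=∅∪out(2)=∅
  fail(7) 'bbaa': from fail(6)=9 chase 'a': 9 ⇒ 11;  out=∅∪out(11)=∅
  fail(15) 'bcac': from fail(14)=9 chase 'c': 9 ⇒ 17;  out=∅∪out(17)=∅
  fail(19) 'acca': from fail(18)=2 chase 'a': 2→1→0 ⇒ 9;  out={5}∪out(9)={5}
  fail(8) 'bbaaa': from fail(7)=11 chase 'a': 11→9 ⇒ 11;  out={1}∪out(11)={1}
  fail(16) 'bcacb': from fail(15)=17 chase 'b': 17→1 ⇒ 20;  out={4}∪out(20)={4,6}

Text stream:
[0] read 'a'  n0⇒n9
[1] read 'b'  n9⇒n10  → match P2@[0:1]
[2] read 'a'  n10⇒n9 (fail-walked)
[3] read 'a'  n9⇒n11
[4] read 'c'  n11⇒n12  → match P3@[2:4]
[5] read 'c'  n12⇒n18 (fail-walked)
[6] read 'a'  n18⇒n19  → match P5@[3:6]
[7] read 'a'  n19⇒n11 (fail-walked)
[8] read 'a'  n11⇒n11 (fail-walked)
[9] read 'c'  n11⇒n12  → match P3@[7:9]
[10] read 'a'  n12⇒n9 (fail-walked)
[11] read 'a'  n9⇒n11
[12] read 'c'  n11⇒n12  → match P3@[10:12]
[13] read 'b'  n12⇒n20 (fail-walked)  → match P6@[12:13]
[14] read 'b'  n20⇒n5 (fail-walked)
[15] read 'a'  n5⇒n6
[16] read 'a'  n6⇒n7
[17] read 'a'  n7⇒n8  → match P1@[13:17]
[18] read 'b'  n8⇒n10 (fail-walked)  → match P2@[17:18]
[19] read 'b'  n10⇒n5 (fail-walked)
[20] read 'a'  n5⇒n6
[21] read 'b'  n6⇒n10 (fail-walked)  → match P2@[20:21]
[22] read 'b'  n10⇒n5 (fail-walked)
[23] read 'c'  n5⇒n13 (fail-walked)
[24] read 'c'  n13⇒n2 (fail-walked)
[25] read 'b'  n2⇒n3  → match P0@[23:25],P6@[24:25]
[26] read 'c'  n3⇒n13 (fail-walked)
[27] read 'c'  n13⇒n2 (fail-walked)
[28] read 'b'  n2⇒n3  → match P0@[26:28],P6@[27:28]
[29] read 'a'  n3⇒n9 (fail-walked)
[30] read 'a'  n9⇒n11
[31] read 'b'  n11⇒n10 (fail-walked)  → match P2@[30:31]
[32] read 'b'  n10⇒n5 (fail-walked)
[33] read 'c'  n5⇒n13 (fail-walked)
[34] read 'a'  n13⇒n14
[35] read 'c'  n14⇒n15
[36] read 'b'  n15⇒n16  → match P4@[32:36],P6@[35:36]
[37] read 'c'  n16⇒n13 (fail-walked)
[38] read 'c'  n13⇒n2 (fail-walked)
[39] read 'b'  n2⇒n3  → match P0@[37:39],P6@[38:39]
[40] read 'a'  n3⇒n9 (fail-walked)

Matches: [[1,2],[4,3],[6,5],[9,3],[12,3],[13,6],[17,1],[18,2],[21,2],[25,0],[25,6],[28,0],[28,6],[31,2],[36,4],[36,6],[39,0],[39,6]]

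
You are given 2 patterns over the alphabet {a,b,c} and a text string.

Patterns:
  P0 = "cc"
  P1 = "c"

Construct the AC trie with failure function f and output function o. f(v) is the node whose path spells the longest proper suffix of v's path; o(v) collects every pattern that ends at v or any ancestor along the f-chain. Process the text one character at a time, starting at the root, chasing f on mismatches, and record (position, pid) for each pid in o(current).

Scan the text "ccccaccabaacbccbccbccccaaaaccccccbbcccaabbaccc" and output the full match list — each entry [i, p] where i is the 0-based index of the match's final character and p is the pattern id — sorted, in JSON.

Build automaton:
Trie (insert patterns):
  n0 'ε': c→1
  n1 'c': c→2  [P1 ends]
  n2 'cc': ·  [P0 ends]

Failure links (BFS by depth):
  fail(1) 'c': from fail(0)=0 chase 'c': 0 ⇒ 0;  out={1}∪out(0)={1}
  fail(2) 'cc': from fail(1)=0 chase 'c': 0 ⇒ 1;  out={0}∪out(1)={0,1}

Text stream:
pos 0 'c': at 1  → match P1@[0:0]
pos 1 'c': at 2  → match P0@[0:1],P1@[1:1]
pos 2 'c': at 2 (fail-walked)  → match P0@[1:2],P1@[2:2]
pos 3 'c': at 2 (fail-walked)  → match P0@[2:3],P1@[3:3]
pos 4 'a': at 0 (fail-walked)
pos 5 'c': at 1  → match P1@[5:5]
pos 6 'c': at 2  → match P0@[5:6],P1@[6:6]
pos 7 'a': at 0 (fail-walked)
pos 8 'b': at 0
pos 9 'a': at 0
pos 10 'a': at 0
pos 11 'c': at 1  → match P1@[11:11]
pos 12 'b': at 0 (fail-walked)
pos 13 'c': at 1  → match P1@[13:13]
pos 14 'c': at 2  → match P0@[13:14],P1@[14:14]
pos 15 'b': at 0 (fail-walked)
pos 16 'c': at 1  → match P1@[16:16]
pos 17 'c': at 2  → match P0@[16:17],P1@[17:17]
pos 18 'b': at 0 (fail-walked)
pos 19 'c': at 1  → match P1@[19:19]
pos 20 'c': at 2  → match P0@[19:20],P1@[20:20]
pos 21 'c': at 2 (fail-walked)  → match P0@[20:21],P1@[21:21]
pos 22 'c': at 2 (fail-walked)  → match P0@[21:22],P1@[22:22]
pos 23 'a': at 0 (fail-walked)
pos 24 'a': at 0
pos 25 'a': at 0
pos 26 'a': at 0
pos 27 'c': at 1  → match P1@[27:27]
pos 28 'c': at 2  → match P0@[27:28],P1@[28:28]
pos 29 'c': at 2 (fail-walked)  → match P0@[28:29],P1@[29:29]
pos 30 'c': at 2 (fail-walked)  → match P0@[29:30],P1@[30:30]
pos 31 'c': at 2 (fail-walked)  → match P0@[30:31],P1@[31:31]
pos 32 'c': at 2 (fail-walked)  → match P0@[31:32],P1@[32:32]
pos 33 'b': at 0 (fail-walked)
pos 34 'b': at 0
pos 35 'c': at 1  → match P1@[35:35]
pos 36 'c': at 2  → match P0@[35:36],P1@[36:36]
pos 37 'c': at 2 (fail-walked)  → match P0@[36:37],P1@[37:37]
pos 38 'a': at 0 (fail-walked)
pos 39 'a': at 0
pos 40 'b': at 0
pos 41 'b': at 0
pos 42 'a': at 0
pos 43 'c': at 1  → match P1@[43:43]
pos 44 'c': at 2  → match P0@[43:44],P1@[44:44]
pos 45 'c': at 2 (fail-walked)  → match P0@[44:45],P1@[45:45]

All matches (sorted): [[0,1],[1,0],[1,1],[2,0],[2,1],[3,0],[3,1],[5,1],[6,0],[6,1],[11,1],[13,1],[14,0],[14,1],[16,1],[17,0],[17,1],[19,1],[20,0],[20,1],[21,0],[21,1],[22,0],[22,1],[27,1],[28,0],[28,1],[29,0],[29,1],[30,0],[30,1],[31,0],[31,1],[32,0],[32,1],[35,1],[36,0],[36,1],[37,0],[37,1],[43,1],[44,0],[44,1],[45,0],[45,1]]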